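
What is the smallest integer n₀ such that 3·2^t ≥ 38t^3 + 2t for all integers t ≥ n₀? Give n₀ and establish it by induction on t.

At t = 15: 98304 < 128280, so the inequality fails and n₀ ≥ 16. We prove 3·2^t ≥ 38t^3 + 2t for all t ≥ 16.
For the base case t = 16: 3·2^t = 196608 and 38t^3 + 2t = 155680, so 196608 ≥ 155680.
Inductive step: assume the claim holds for t = j, so 3·2^j ≥ 38j^3 + 2j.
Then 3·2^(j + 1) = 2·(3·2^j) ≥ 2·(38j^3 + 2j).
Also, for j ≥ 16 we have 2·(38j^3 + 2j) ≥ 38(j+1)^3 + 2(j+1), since 2·(38j^3 + 2j) − (38(j+1)^3 + 2(j+1)) = 38j^3 - 114j^2 - 112j - 40, which is nonnegative for all j ≥ 16.
Combining, 3·2^(j + 1) ≥ 38(j+1)^3 + 2(j+1).
By the principle of mathematical induction, the result holds for all t ≥ 16.
Hence the smallest such n₀ is 16.

n₀ = 16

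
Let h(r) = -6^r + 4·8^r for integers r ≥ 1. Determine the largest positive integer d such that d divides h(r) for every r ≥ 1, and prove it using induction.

Computing the first values: h(1) = 26 and h(2) = 220; gcd(26, 220) = 2, so d ≤ 2.
We prove 2 | -6^r + 4·8^r for all r ≥ 1 by induction on r.
When r = 1: h(1) = 26 = 2·(13), so 2 | h(1).
Inductive step: suppose the statement holds for some k ≥ 1, i.e. 2 | h(k). Then
h(k+1) − 8·h(k) = (-6^(k+1) + 4·8^(k+1)) − 8·(-6^k + 4·8^k) = (-1)·6^k·(6 − 8) = (2)·6^k. Since 2 | h(k) by the inductive hypothesis, 2 | 8·h(k); and 2 | 2 since 2 = 2·1. Therefore 2 | h(k+1).
By the principle of mathematical induction, the result holds for all r ≥ 1.
Therefore the largest such d is 2.

d = 2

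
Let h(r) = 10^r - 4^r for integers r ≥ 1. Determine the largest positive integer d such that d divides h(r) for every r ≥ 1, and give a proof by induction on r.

d = 6

Computing the first values: h(1) = 6 and h(2) = 84; gcd(6, 84) = 6, so d ≤ 6.
We prove 6 | 10^r - 4^r for all r ≥ 1 by induction on r.
For the base case r = 1: h(1) = 6 = 6·(1), so 6 | h(1).
For the inductive step, assume it holds for an arbitrary p ≥ 1, i.e. 6 | h(p). Then
10^{p+1} − 4^{p+1} = 10·10^p − 4·4^p = 10·(10^p − 4^p) + (6)·4^p. The first term is divisible by 6 by the inductive hypothesis, and the second term (6)·4^p is divisible by 6 since 6 | 6. Hence 6 | h(p+1).
By the principle of mathematical induction, the result holds for all r ≥ 1.
Therefore the largest such d is 6.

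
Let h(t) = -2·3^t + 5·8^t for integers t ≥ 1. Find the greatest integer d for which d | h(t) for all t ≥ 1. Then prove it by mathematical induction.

Computing the first values: h(1) = 34 and h(2) = 302; gcd(34, 302) = 2, so d ≤ 2.
We prove 2 | -2·3^t + 5·8^t for all t ≥ 1 by induction on t.
When t = 1: h(1) = 34 = 2·(17), so 2 | h(1).
Suppose the result is true for t = j, i.e. 2 | h(j). Then
h(j+1) − 8·h(j) = (-2·3^(j+1) + 5·8^(j+1)) − 8·(-2·3^j + 5·8^j) = (-2)·3^j·(3 − 8) = (10)·3^j. Since 2 | h(j) by the inductive hypothesis, 2 | 8·h(j); and 2 | 10 since 10 = 2·5. Therefore 2 | h(j+1).
This completes the induction.
Therefore the largest such d is 2.

d = 2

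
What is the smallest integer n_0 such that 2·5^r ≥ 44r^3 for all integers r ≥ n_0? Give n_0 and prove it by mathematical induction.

At r = 4: 1250 < 2816, so the inequality fails and n_0 ≥ 5. We prove 2·5^r ≥ 44r^3 for all r ≥ 5.
For the base case r = 5: 2·5^r = 6250 and 44r^3 = 5500, so 6250 ≥ 5500.
Inductive step: suppose the statement holds for some k ≥ 5, so 2·5^k ≥ 44k^3.
Then 2·5^(k + 1) = 5·(2·5^k) ≥ 5·(44k^3).
Also, for k ≥ 5 we have 5·(44k^3) ≥ 44(k+1)^3, since 5 ≥ (1 + 1/k)^3 for all k ≥ 5.
Combining, 2·5^(k + 1) ≥ 44(k+1)^3.
By the principle of mathematical induction, the result holds for all r ≥ 5.
Hence the smallest such n_0 is 5.

n_0 = 5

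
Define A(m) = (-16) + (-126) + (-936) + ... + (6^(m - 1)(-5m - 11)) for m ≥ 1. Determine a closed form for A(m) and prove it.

We claim A(m) = -6^m(m + 2) + 2 for all m ≥ 1.
When m = 1: A(1) = -16, and the closed form gives -16. They agree.
Inductive step: suppose the statement holds for some j ≥ 1, so A(j) = -6^j(j + 2) + 2.
Then A(j+1) = A(j) + (6^j(-5j - 16)) = (-6^j(j + 2) + 2) + (6^j(-5j - 16)).
Simplifying, A(j+1) = -6·6^j·j - 18·6^j + 2 = -6^(j+1)((j+1) + 2) + 2,
which is the closed form with m = j+1.
Hence, by induction on m, the claim holds for every m ≥ 1.

A(m) = -6^m(m + 2) + 2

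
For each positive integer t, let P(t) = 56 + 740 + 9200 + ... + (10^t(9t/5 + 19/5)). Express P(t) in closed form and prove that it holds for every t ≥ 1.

We claim P(t) = 2·10^t(t + 2) - 4 for all t ≥ 1.
For the base case t = 1: P(1) = 56, and the closed form gives 56. They agree.
Suppose the result is true for t = i, so P(i) = 2·10^i(i + 2) - 4.
Then P(i+1) = P(i) + (10^i(18i + 56)) = (2·10^i(i + 2) - 4) + (10^i(18i + 56)).
Simplifying, P(i+1) = 20·10^i·i + 60·10^i - 4 = 2·10^(i+1)((i+1) + 2) - 4,
which is the closed form with t = i+1.
By the principle of mathematical induction, the result holds for all t ≥ 1.

P(t) = 2·10^t(t + 2) - 4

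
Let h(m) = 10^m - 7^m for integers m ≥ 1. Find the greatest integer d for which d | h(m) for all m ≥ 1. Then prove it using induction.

d = 3

Computing the first values: h(1) = 3 and h(2) = 51; gcd(3, 51) = 3, so d ≤ 3.
We prove 3 | 10^m - 7^m for all m ≥ 1 by induction on m.
Base case (m = 1): h(1) = 3 = 3·(1), so 3 | h(1).
Inductive step: assume the claim holds for m = i, i.e. 3 | h(i). Then
10^{i+1} − 7^{i+1} = 10·10^i − 7·7^i = 10·(10^i − 7^i) + (3)·7^i. The first term is divisible by 3 by the inductive hypothesis, and the second term (3)·7^i is divisible by 3 since 3 | 3. Hence 3 | h(i+1).
By induction, the statement is established for all m ≥ 1.
Therefore the largest such d is 3.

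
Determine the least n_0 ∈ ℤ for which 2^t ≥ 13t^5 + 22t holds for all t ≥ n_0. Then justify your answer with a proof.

n_0 = 28

At t = 27: 134217728 < 186536385, so the inequality fails and n_0 ≥ 28. We prove 2^t ≥ 13t^5 + 22t for all t ≥ 28.
Base case (t = 28): 2^t = 268435456 and 13t^5 + 22t = 223735400, so 268435456 ≥ 223735400.
Inductive step: suppose the statement holds for some j ≥ 28, so 2^j ≥ 13j^5 + 22j.
Then 2^(j + 1) = 2·(2^j) ≥ 2·(13j^5 + 22j).
Also, for j ≥ 28 we have 2·(13j^5 + 22j) ≥ 13(j+1)^5 + 22(j+1), since 2·(13j^5 + 22j) − (13(j+1)^5 + 22(j+1)) = 13j^5 - 65j^4 - 130j^3 - 130j^2 - 43j - 35, which is nonnegative for all j ≥ 28.
Combining, 2^(j + 1) ≥ 13(j+1)^5 + 22(j+1).
By the principle of mathematical induction, the result holds for all t ≥ 28.
Hence the smallest such n_0 is 28.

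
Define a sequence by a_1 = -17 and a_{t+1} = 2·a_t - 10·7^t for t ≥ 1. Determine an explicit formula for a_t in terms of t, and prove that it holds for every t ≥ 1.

Computing the first terms: a_1 = -17, a_2 = -104, a_3 = -698. This suggests a_t = -3·2^(t - 1) - 2·7^t.
Base case (t = 1): the formula gives -17 = -17 = a_1.
For the inductive step, assume it holds for an arbitrary p ≥ 1, so a_p = -3·2^(p - 1) - 2·7^p.
Then a_{p+1} = 2·a_p - 10·7^p = 2·(-3·2^(p - 1) - 2·7^p) - 10·7^p = -3·2^p - 2·7^(p + 1) = -3·2^((p+1) - 1) - 2·7^(p+1),
which is the claimed formula at t = p+1.
This completes the induction.

a_t = -3·2^(t - 1) - 2·7^t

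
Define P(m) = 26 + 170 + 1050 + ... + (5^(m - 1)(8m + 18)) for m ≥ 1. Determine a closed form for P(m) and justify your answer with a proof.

We claim P(m) = 2·5^m(m + 2) - 4 for all m ≥ 1.
When m = 1: P(1) = 26, and the closed form gives 26. They agree.
Inductive step: suppose the statement holds for some i ≥ 1, so P(i) = 2·5^i(i + 2) - 4.
Then P(i+1) = P(i) + (5^i(8i + 26)) = (2·5^i(i + 2) - 4) + (5^i(8i + 26)).
Simplifying, P(i+1) = 10·5^i·i + 30·5^i - 4 = 2·5^(i+1)((i+1) + 2) - 4,
which is the closed form with m = i+1.
This completes the induction.

P(m) = 2·5^m(m + 2) - 4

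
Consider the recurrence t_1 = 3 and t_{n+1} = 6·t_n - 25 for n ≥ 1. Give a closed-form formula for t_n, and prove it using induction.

t_n = -2·6^(n - 1) + 5

Computing the first terms: t_1 = 3, t_2 = -7, t_3 = -67. This suggests t_n = -2·6^(n - 1) + 5.
Base step (n = 1): the formula gives 3 = 3 = t_1.
Inductive step: suppose the statement holds for some k ≥ 1, so t_k = -2·6^(k - 1) + 5.
Then t_{k+1} = 6·t_k - 25 = 6·(-2·6^(k - 1) + 5) - 25 = -2·6^k + 5 = -2·6^((k+1) - 1) + 5,
which is the claimed formula at n = k+1.
Hence, by induction on n, the claim holds for every n ≥ 1.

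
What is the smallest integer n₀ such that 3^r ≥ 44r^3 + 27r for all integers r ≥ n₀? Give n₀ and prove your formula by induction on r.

At r = 9: 19683 < 32319, so the inequality fails and n₀ ≥ 10. We prove 3^r ≥ 44r^3 + 27r for all r ≥ 10.
Base step (r = 10): 3^r = 59049 and 44r^3 + 27r = 44270, so 59049 ≥ 44270.
Inductive step: suppose the statement holds for some k ≥ 10, so 3^k ≥ 44k^3 + 27k.
Then 3^(k + 1) = 3·(3^k) ≥ 3·(44k^3 + 27k).
Also, for k ≥ 10 we have 3·(44k^3 + 27k) ≥ 44(k+1)^3 + 27(k+1), since 3·(44k^3 + 27k) − (44(k+1)^3 + 27(k+1)) = 88k^3 - 132k^2 - 78k - 71, which is nonnegative for all k ≥ 10.
Combining, 3^(k + 1) ≥ 44(k+1)^3 + 27(k+1).
Hence, by induction on r, the claim holds for every r ≥ 10.
Hence the smallest such n₀ is 10.

n₀ = 10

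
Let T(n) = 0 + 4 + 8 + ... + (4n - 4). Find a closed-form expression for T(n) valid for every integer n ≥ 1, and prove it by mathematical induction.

We claim T(n) = 2n(n - 1) for all n ≥ 1.
When n = 1: T(1) = 0, and the closed form gives 0. They agree.
Suppose the result is true for n = p, so T(p) = 2p(p - 1).
Then T(p+1) = T(p) + (4p) = (2p(p - 1)) + (4p).
Simplifying, T(p+1) = 2p(p + 1) = 2(p+1)((p+1) - 1),
which is the closed form with n = p+1.
Hence, by induction on n, the claim holds for every n ≥ 1.

T(n) = 2n(n - 1)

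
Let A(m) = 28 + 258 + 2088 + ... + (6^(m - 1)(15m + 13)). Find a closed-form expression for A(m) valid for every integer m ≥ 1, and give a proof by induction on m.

A(m) = 6^m(3m + 2) - 2

We claim A(m) = 6^m(3m + 2) - 2 for all m ≥ 1.
When m = 1: A(1) = 28, and the closed form gives 28. They agree.
Inductive step: suppose the statement holds for some j ≥ 1, so A(j) = 6^j(3j + 2) - 2.
Then A(j+1) = A(j) + (6^j(15j + 28)) = (6^j(3j + 2) - 2) + (6^j(15j + 28)).
Simplifying, A(j+1) = 18·6^j·j + 30·6^j - 2 = 6^(j+1)(3(j+1) + 2) - 2,
which is the closed form with m = j+1.
By the principle of mathematical induction, the result holds for all m ≥ 1.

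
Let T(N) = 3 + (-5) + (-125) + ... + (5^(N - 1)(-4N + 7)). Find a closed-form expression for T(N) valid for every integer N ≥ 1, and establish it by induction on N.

We claim T(N) = 5^N(-N + 2) - 2 for all N ≥ 1.
For the base case N = 1: T(1) = 3, and the closed form gives 3. They agree.
Suppose the result is true for N = i, so T(i) = 5^i(-i + 2) - 2.
Then T(i+1) = T(i) + (5^i(-4i + 3)) = (5^i(-i + 2) - 2) + (5^i(-4i + 3)).
Simplifying, T(i+1) = -5^(i + 1)i + 5^(i + 1) - 2 = 5^(i+1)(-(i+1) + 2) - 2,
which is the closed form with N = i+1.
By induction, the statement is established for all N ≥ 1.

T(N) = 5^N(-N + 2) - 2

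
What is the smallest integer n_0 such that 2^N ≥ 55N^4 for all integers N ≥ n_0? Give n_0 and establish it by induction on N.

At N = 24: 16777216 < 18247680, so the inequality fails and n_0 ≥ 25. We prove 2^N ≥ 55N^4 for all N ≥ 25.
For the base case N = 25: 2^N = 33554432 and 55N^4 = 21484375, so 33554432 ≥ 21484375.
Inductive step: assume the claim holds for N = i, so 2^i ≥ 55i^4.
Then 2^(i + 1) = 2·(2^i) ≥ 2·(55i^4).
Also, for i ≥ 25 we have 2·(55i^4) ≥ 55(i+1)^4, since 2 ≥ (1 + 1/i)^4 for all i ≥ 25.
Combining, 2^(i + 1) ≥ 55(i+1)^4.
This completes the induction.
Hence the smallest such n_0 is 25.

n_0 = 25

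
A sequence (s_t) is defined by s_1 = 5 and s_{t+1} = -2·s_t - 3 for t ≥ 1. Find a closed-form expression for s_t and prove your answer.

Computing the first terms: s_1 = 5, s_2 = -13, s_3 = 23. This suggests s_t = -3(-2)^t - 1.
Base case (t = 1): the formula gives 5 = 5 = s_1.
Inductive step: suppose the statement holds for some i ≥ 1, so s_i = -3(-2)^i - 1.
Then s_{i+1} = -2·s_i - 3 = -2·(-3(-2)^i - 1) - 3 = -3(-2)^(i + 1) - 1,
which is the claimed formula at t = i+1.
This completes the induction.

s_t = -3(-2)^t - 1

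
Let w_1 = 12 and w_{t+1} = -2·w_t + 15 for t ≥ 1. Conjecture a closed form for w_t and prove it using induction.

Computing the first terms: w_1 = 12, w_2 = -9, w_3 = 33. This suggests w_t = 7(-2)^(t - 1) + 5.
Base case (t = 1): the formula gives 12 = 12 = w_1.
For the inductive step, assume it holds for an arbitrary k ≥ 1, so w_k = 7(-2)^(k - 1) + 5.
Then w_{k+1} = -2·w_k + 15 = -2·(7(-2)^(k - 1) + 5) + 15 = 7(-2)^k + 5 = 7(-2)^((k+1) - 1) + 5,
which is the claimed formula at t = k+1.
By the principle of mathematical induction, the result holds for all t ≥ 1.

w_t = 7(-2)^(t - 1) + 5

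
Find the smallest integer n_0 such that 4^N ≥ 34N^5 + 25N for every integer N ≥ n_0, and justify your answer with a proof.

At N = 11: 4194304 < 5476009, so the inequality fails and n_0 ≥ 12. We prove 4^N ≥ 34N^5 + 25N for all N ≥ 12.
When N = 12: 4^N = 16777216 and 34N^5 + 25N = 8460588, so 16777216 ≥ 8460588.
Suppose the result is true for N = m, so 4^m ≥ 34m^5 + 25m.
Then 4^(m + 1) = 4·(4^m) ≥ 4·(34m^5 + 25m).
Also, for m ≥ 12 we have 4·(34m^5 + 25m) ≥ 34(m+1)^5 + 25(m+1), since 4·(34m^5 + 25m) − (34(m+1)^5 + 25(m+1)) = 102m^5 - 170m^4 - 340m^3 - 340m^2 - 95m - 59, which is nonnegative for all m ≥ 12.
Combining, 4^(m + 1) ≥ 34(m+1)^5 + 25(m+1).
This completes the induction.
Hence the smallest such n_0 is 12.

n_0 = 12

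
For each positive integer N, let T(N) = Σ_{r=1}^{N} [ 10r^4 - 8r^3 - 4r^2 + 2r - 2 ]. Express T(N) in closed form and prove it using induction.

We claim T(N) = N(2N^4 + 3N^3 - 2N^2 - 3N - 2) for all N ≥ 1.
When N = 1: T(1) = -2, and the closed form gives -2. They agree.
For the inductive step, assume it holds for an arbitrary r ≥ 1, so T(r) = r(2r^4 + 3r^3 - 2r^2 - 3r - 2).
Then T(r+1) = T(r) + (10r^4 + 32r^3 + 32r^2 + 10r - 2) = (r(2r^4 + 3r^3 - 2r^2 - 3r - 2)) + (10r^4 + 32r^3 + 32r^2 + 10r - 2).
Simplifying, T(r+1) = (r + 1)(2r^4 + 11r^3 + 19r^2 + 10r - 2) = (r+1)(2(r+1)^4 + 3(r+1)^3 - 2(r+1)^2 - 3(r+1) - 2),
which is the closed form with N = r+1.
Hence, by induction on N, the claim holds for every N ≥ 1.

T(N) = N(2N^4 + 3N^3 - 2N^2 - 3N - 2)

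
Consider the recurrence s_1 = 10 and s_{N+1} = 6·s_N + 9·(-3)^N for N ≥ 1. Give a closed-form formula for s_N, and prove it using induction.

Computing the first terms: s_1 = 10, s_2 = 33, s_3 = 279. This suggests s_N = -(-3)^N + 7·6^(N - 1).
When N = 1: the formula gives 10 = 10 = s_1.
For the inductive step, assume it holds for an arbitrary m ≥ 1, so s_m = -(-3)^m + 7·6^(m - 1).
Then s_{m+1} = 6·s_m + 9·(-3)^m = 6·(-(-3)^m + 7·6^(m - 1)) + 9·(-3)^m = -(-3)^(m + 1) + 7·6^m = -(-3)^(m+1) + 7·6^((m+1) - 1),
which is the claimed formula at N = m+1.
By the principle of mathematical induction, the result holds for all N ≥ 1.

s_N = -(-3)^N + 7·6^(N - 1)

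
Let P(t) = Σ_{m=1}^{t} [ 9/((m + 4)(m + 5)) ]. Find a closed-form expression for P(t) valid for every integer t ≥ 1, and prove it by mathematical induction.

We claim P(t) = 9t/(5(t + 5)) for all t ≥ 1.
Base case (t = 1): P(1) = 3/10, and the closed form gives 3/10. They agree.
For the inductive step, assume it holds for an arbitrary m ≥ 1, so P(m) = 9m/(5(m + 5)).
Then P(m+1) = P(m) + (9/((m + 5)(m + 6))) = (9m/(5(m + 5))) + (9/((m + 5)(m + 6))).
Simplifying, P(m+1) = 9(m + 1)/(5(m + 6)) = 9(m+1)/(5((m+1) + 5)),
which is the closed form with t = m+1.
This completes the induction.

P(t) = 9t/(5(t + 5))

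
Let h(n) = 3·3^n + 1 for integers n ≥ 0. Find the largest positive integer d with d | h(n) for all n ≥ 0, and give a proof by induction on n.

Computing the first values: h(0) = 4 and h(1) = 10; gcd(4, 10) = 2, so d ≤ 2.
We prove 2 | 3·3^n + 1 for all n ≥ 0 by induction on n.
When n = 0: h(0) = 4 = 2·(2), so 2 | h(0).
For the inductive step, assume it holds for an arbitrary k ≥ 0, i.e. 2 | h(k). Then
h(k+1) = 3·3^(k+1) + 1 = 3·(3·3^k + 1) - 2 = 3·h(k) - 2. The first term is divisible by 2 by the inductive hypothesis, and -2 is divisible by 2. Hence 2 | h(k+1).
This completes the induction.
Therefore the largest such d is 2.

d = 2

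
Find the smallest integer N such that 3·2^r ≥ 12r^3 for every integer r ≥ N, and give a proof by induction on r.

At r = 13: 24576 < 26364, so the inequality fails and N ≥ 14. We prove 3·2^r ≥ 12r^3 for all r ≥ 14.
When r = 14: 3·2^r = 49152 and 12r^3 = 32928, so 49152 ≥ 32928.
For the inductive step, assume it holds for an arbitrary i ≥ 14, so 3·2^i ≥ 12i^3.
Then 3·2^(i + 1) = 2·(3·2^i) ≥ 2·(12i^3).
Also, for i ≥ 14 we have 2·(12i^3) ≥ 12(i+1)^3, since 2 ≥ (1 + 1/i)^3 for all i ≥ 14.
Combining, 3·2^(i + 1) ≥ 12(i+1)^3.
By induction, the statement is established for all r ≥ 14.
Hence the smallest such N is 14.

N = 14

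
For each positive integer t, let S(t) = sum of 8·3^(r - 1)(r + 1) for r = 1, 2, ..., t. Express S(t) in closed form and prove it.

S(t) = 2·3^t(2t + 1) - 2

We claim S(t) = 2·3^t(2t + 1) - 2 for all t ≥ 1.
Base case (t = 1): S(1) = 16, and the closed form gives 16. They agree.
Suppose the result is true for t = r, so S(r) = 2·3^r(2r + 1) - 2.
Then S(r+1) = S(r) + (8·3^r(r + 2)) = (2·3^r(2r + 1) - 2) + (8·3^r(r + 2)).
Simplifying, S(r+1) = 12·3^r·r + 18·3^r - 2 = 2·3^(r+1)(2(r+1) + 1) - 2,
which is the closed form with t = r+1.
This completes the induction.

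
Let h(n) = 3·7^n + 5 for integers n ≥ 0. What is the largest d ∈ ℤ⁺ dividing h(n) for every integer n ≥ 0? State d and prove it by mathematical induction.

d = 2

Computing the first values: h(0) = 8 and h(1) = 26; gcd(8, 26) = 2, so d ≤ 2.
We prove 2 | 3·7^n + 5 for all n ≥ 0 by induction on n.
For the base case n = 0: h(0) = 8 = 2·(4), so 2 | h(0).
Inductive step: assume the claim holds for n = i, i.e. 2 | h(i). Then
h(i+1) = 3·7^(i+1) + 5 = 7·(3·7^i + 5) - 30 = 7·h(i) - 30. The first term is divisible by 2 by the inductive hypothesis, and -30 is divisible by 2. Hence 2 | h(i+1).
Hence, by induction on n, the claim holds for every n ≥ 0.
Therefore the largest such d is 2.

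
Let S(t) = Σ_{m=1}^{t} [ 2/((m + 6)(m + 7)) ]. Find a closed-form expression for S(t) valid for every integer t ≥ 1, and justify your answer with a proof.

We claim S(t) = 2t/(7(t + 7)) for all t ≥ 1.
Base case (t = 1): S(1) = 1/28, and the closed form gives 1/28. They agree.
Inductive step: suppose the statement holds for some m ≥ 1, so S(m) = 2m/(7(m + 7)).
Then S(m+1) = S(m) + (2/((m + 7)(m + 8))) = (2m/(7(m + 7))) + (2/((m + 7)(m + 8))).
Simplifying, S(m+1) = 2(m + 1)/(7(m + 8)) = 2(m+1)/(7((m+1) + 7)),
which is the closed form with t = m+1.
By induction, the statement is established for all t ≥ 1.

S(t) = 2t/(7(t + 7))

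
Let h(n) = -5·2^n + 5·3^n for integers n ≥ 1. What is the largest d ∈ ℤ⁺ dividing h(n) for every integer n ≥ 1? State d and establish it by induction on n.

Computing the first values: h(1) = 5 and h(2) = 25; gcd(5, 25) = 5, so d ≤ 5.
We prove 5 | -5·2^n + 5·3^n for all n ≥ 1 by induction on n.
Base case (n = 1): h(1) = 5 = 5·(1), so 5 | h(1).
For the inductive step, assume it holds for an arbitrary r ≥ 1, i.e. 5 | h(r). Then
h(r+1) − 3·h(r) = (-5·2^(r+1) + 5·3^(r+1)) − 3·(-5·2^r + 5·3^r) = (-5)·2^r·(2 − 3) = (5)·2^r. Since 5 | h(r) by the inductive hypothesis, 5 | 3·h(r); and 5 | 5 since 5 = 5·1. Therefore 5 | h(r+1).
By the principle of mathematical induction, the result holds for all n ≥ 1.
Therefore the largest such d is 5.

d = 5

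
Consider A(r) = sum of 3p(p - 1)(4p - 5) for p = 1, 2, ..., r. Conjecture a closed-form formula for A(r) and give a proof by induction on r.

We claim A(r) = 3r(r - 1)^2·(r + 1) for all r ≥ 1.
Base step (r = 1): A(1) = 0, and the closed form gives 0. They agree.
Inductive step: assume the claim holds for r = p, so A(p) = 3p(p^3 - p^2 - p + 1).
Then A(p+1) = A(p) + (3p(p + 1)(4p - 1)) = (3p(p^3 - p^2 - p + 1)) + (3p(p + 1)(4p - 1)).
Simplifying, A(p+1) = 3p^2·(p + 1)(p + 2) = 3(p+1)((p+1) - 1)^2·((p+1) + 1),
which is the closed form with r = p+1.
By induction, the statement is established for all r ≥ 1.

A(r) = 3r(r - 1)^2·(r + 1)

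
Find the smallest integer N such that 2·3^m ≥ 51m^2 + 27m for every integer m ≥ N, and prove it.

At m = 6: 1458 < 1998, so the inequality fails and N ≥ 7. We prove 2·3^m ≥ 51m^2 + 27m for all m ≥ 7.
Base step (m = 7): 2·3^m = 4374 and 51m^2 + 27m = 2688, so 4374 ≥ 2688.
For the inductive step, assume it holds for an arbitrary i ≥ 7, so 2·3^i ≥ 51i^2 + 27i.
Then 2·3^(i + 1) = 3·(2·3^i) ≥ 3·(51i^2 + 27i).
Also, for i ≥ 7 we have 3·(51i^2 + 27i) ≥ 51(i+1)^2 + 27(i+1), since 3·(51i^2 + 27i) − (51(i+1)^2 + 27(i+1)) = 102i^2 - 48i - 78, which is nonnegative for all i ≥ 7.
Combining, 2·3^(i + 1) ≥ 51(i+1)^2 + 27(i+1).
Hence, by induction on m, the claim holds for every m ≥ 7.
Hence the smallest such N is 7.

N = 7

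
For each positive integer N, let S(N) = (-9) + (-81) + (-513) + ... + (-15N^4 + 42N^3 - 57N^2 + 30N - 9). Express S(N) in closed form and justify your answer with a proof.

S(N) = -3N(N^4 - N^3 + N^2 + N + 1)

We claim S(N) = -3N(N^4 - N^3 + N^2 + N + 1) for all N ≥ 1.
When N = 1: S(1) = -9, and the closed form gives -9. They agree.
Inductive step: assume the claim holds for N = i, so S(i) = 3i(-i^4 + i^3 - i^2 - i - 1).
Then S(i+1) = S(i) + (-15i^4 - 18i^3 - 21i^2 - 18i - 9) = (3i(-i^4 + i^3 - i^2 - i - 1)) + (-15i^4 - 18i^3 - 21i^2 - 18i - 9).
Simplifying, S(i+1) = -3(i + 1)(i^4 + 3i^3 + 4i^2 + 4i + 3) = -3(i+1)((i+1)^4 - (i+1)^3 + (i+1)^2 + (i+1) + 1),
which is the closed form with N = i+1.
By the principle of mathematical induction, the result holds for all N ≥ 1.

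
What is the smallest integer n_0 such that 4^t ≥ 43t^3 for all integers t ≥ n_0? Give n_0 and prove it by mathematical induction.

At t = 6: 4096 < 9288, so the inequality fails and n_0 ≥ 7. We prove 4^t ≥ 43t^3 for all t ≥ 7.
When t = 7: 4^t = 16384 and 43t^3 = 14749, so 16384 ≥ 14749.
Inductive step: suppose the statement holds for some k ≥ 7, so 4^k ≥ 43k^3.
Then 4^(k + 1) = 4·(4^k) ≥ 4·(43k^3).
Also, for k ≥ 7 we have 4·(43k^3) ≥ 43(k+1)^3, since 4 ≥ (1 + 1/k)^3 for all k ≥ 7.
Combining, 4^(k + 1) ≥ 43(k+1)^3.
Hence, by induction on t, the claim holds for every t ≥ 7.
Hence the smallest such n_0 is 7.

n_0 = 7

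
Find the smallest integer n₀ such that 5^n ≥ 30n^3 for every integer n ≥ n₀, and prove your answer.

At n = 5: 3125 < 3750, so the inequality fails and n₀ ≥ 6. We prove 5^n ≥ 30n^3 for all n ≥ 6.
When n = 6: 5^n = 15625 and 30n^3 = 6480, so 15625 ≥ 6480.
Inductive step: assume the claim holds for n = i, so 5^i ≥ 30i^3.
Then 5^(i + 1) = 5·(5^i) ≥ 5·(30i^3).
Also, for i ≥ 6 we have 5·(30i^3) ≥ 30(i+1)^3, since 5 ≥ (1 + 1/i)^3 for all i ≥ 6.
Combining, 5^(i + 1) ≥ 30(i+1)^3.
Hence, by induction on n, the claim holds for every n ≥ 6.
Hence the smallest such n₀ is 6.

n₀ = 6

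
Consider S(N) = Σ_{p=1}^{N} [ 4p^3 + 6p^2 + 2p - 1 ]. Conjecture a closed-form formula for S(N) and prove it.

We claim S(N) = N(N^3 + 4N^2 + 5N + 1) for all N ≥ 1.
Base step (N = 1): S(1) = 11, and the closed form gives 11. They agree.
For the inductive step, assume it holds for an arbitrary p ≥ 1, so S(p) = p(p^3 + 4p^2 + 5p + 1).
Then S(p+1) = S(p) + (4p^3 + 18p^2 + 26p + 11) = (p(p^3 + 4p^2 + 5p + 1)) + (4p^3 + 18p^2 + 26p + 11).
Simplifying, S(p+1) = (p + 1)(p^3 + 7p^2 + 16p + 11) = (p+1)((p+1)^3 + 4(p+1)^2 + 5(p+1) + 1),
which is the closed form with N = p+1.
By induction, the statement is established for all N ≥ 1.

S(N) = N(N^3 + 4N^2 + 5N + 1)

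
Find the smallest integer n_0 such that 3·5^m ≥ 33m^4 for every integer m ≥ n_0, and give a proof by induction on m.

n_0 = 6

At m = 5: 9375 < 20625, so the inequality fails and n_0 ≥ 6. We prove 3·5^m ≥ 33m^4 for all m ≥ 6.
Base case (m = 6): 3·5^m = 46875 and 33m^4 = 42768, so 46875 ≥ 42768.
Inductive step: assume the claim holds for m = i, so 3·5^i ≥ 33i^4.
Then 3·5^(i + 1) = 5·(3·5^i) ≥ 5·(33i^4).
Also, for i ≥ 6 we have 5·(33i^4) ≥ 33(i+1)^4, since 5 ≥ (1 + 1/i)^4 for all i ≥ 6.
Combining, 3·5^(i + 1) ≥ 33(i+1)^4.
By the principle of mathematical induction, the result holds for all m ≥ 6.
Hence the smallest such n_0 is 6.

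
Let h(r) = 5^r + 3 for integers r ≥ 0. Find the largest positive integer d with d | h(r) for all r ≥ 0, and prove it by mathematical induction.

d = 4

Computing the first values: h(0) = 4 and h(1) = 8; gcd(4, 8) = 4, so d ≤ 4.
We prove 4 | 5^r + 3 for all r ≥ 0 by induction on r.
When r = 0: h(0) = 4 = 4·(1), so 4 | h(0).
Inductive step: assume the claim holds for r = i, i.e. 4 | h(i). Then
h(i+1) = 5^(i+1) + 3 = 5·(5^i + 3) - 12 = 5·h(i) - 12. The first term is divisible by 4 by the inductive hypothesis, and -12 is divisible by 4. Hence 4 | h(i+1).
This completes the induction.
Therefore the largest such d is 4.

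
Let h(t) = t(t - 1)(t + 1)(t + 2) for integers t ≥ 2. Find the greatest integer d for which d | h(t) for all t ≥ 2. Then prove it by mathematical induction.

Computing the first values: h(2) = 24 and h(3) = 120; gcd(24, 120) = 24, so d ≤ 24.
We prove 24 | t(t - 1)(t + 1)(t + 2) for all t ≥ 2 by induction on t.
For the base case t = 2: h(2) = 24 = 24·(1), so 24 | h(2).
Inductive step: suppose the statement holds for some i ≥ 2, i.e. 24 | h(i). Then
h(i+1) − h(i) = i·(i+1)·(i+2)·(i+3) − (i-1)·i·(i+1)·(i+2) = i·(i+1)·(i+2)·[(i+3) − (i-1)] = 4·i·(i+1)·(i+2). The product of 3 consecutive integers is divisible by (3)! = 6, so h(i+1) − h(i) is divisible by 4·6 = 24. By the inductive hypothesis 24 | h(i), hence 24 | h(i+1).
By induction, the statement is established for all t ≥ 2.
Therefore the largest such d is 24.

d = 24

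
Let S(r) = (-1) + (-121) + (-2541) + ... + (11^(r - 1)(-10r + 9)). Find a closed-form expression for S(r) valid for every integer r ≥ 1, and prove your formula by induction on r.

We claim S(r) = 11^r(-r + 1) - 1 for all r ≥ 1.
Base step (r = 1): S(1) = -1, and the closed form gives -1. They agree.
Suppose the result is true for r = i, so S(i) = 11^i(-i + 1) - 1.
Then S(i+1) = S(i) + (11^i(-10i - 1)) = (11^i(-i + 1) - 1) + (11^i(-10i - 1)).
Simplifying, S(i+1) = -11·11^i·i - 1 = 11^(i+1)(-(i+1) + 1) - 1,
which is the closed form with r = i+1.
By the principle of mathematical induction, the result holds for all r ≥ 1.

S(r) = 11^r(-r + 1) - 1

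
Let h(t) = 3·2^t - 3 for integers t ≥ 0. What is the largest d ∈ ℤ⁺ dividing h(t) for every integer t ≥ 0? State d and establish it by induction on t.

d = 3

Computing the first values: h(0) = 0 and h(1) = 3; gcd(0, 3) = 3, so d ≤ 3.
We prove 3 | 3·2^t - 3 for all t ≥ 0 by induction on t.
When t = 0: h(0) = 0 = 3·(0), so 3 | h(0).
For the inductive step, assume it holds for an arbitrary i ≥ 0, i.e. 3 | h(i). Then
h(i+1) = 3·2^(i+1) - 3 = 2·(3·2^i - 3) + 3 = 2·h(i) + 3. The first term is divisible by 3 by the inductive hypothesis, and 3 is divisible by 3. Hence 3 | h(i+1).
This completes the induction.
Therefore the largest such d is 3.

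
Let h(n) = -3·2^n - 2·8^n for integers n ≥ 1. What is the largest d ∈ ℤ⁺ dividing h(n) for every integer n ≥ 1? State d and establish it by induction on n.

Computing the first values: h(1) = -22 and h(2) = -140; gcd(-22, -140) = 2, so d ≤ 2.
We prove 2 | -3·2^n - 2·8^n for all n ≥ 1 by induction on n.
For the base case n = 1: h(1) = -22 = 2·(-11), so 2 | h(1).
Inductive step: assume the claim holds for n = m, i.e. 2 | h(m). Then
h(m+1) − 8·h(m) = (-3·2^(m+1) - 2·8^(m+1)) − 8·(-3·2^m - 2·8^m) = (-3)·2^m·(2 − 8) = (18)·2^m. Since 2 | h(m) by the inductive hypothesis, 2 | 8·h(m); and 2 | 18 since 18 = 2·9. Therefore 2 | h(m+1).
By induction, the statement is established for all n ≥ 1.
Therefore the largest such d is 2.

d = 2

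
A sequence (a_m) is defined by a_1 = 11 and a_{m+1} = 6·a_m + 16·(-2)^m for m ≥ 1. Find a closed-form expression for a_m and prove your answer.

Computing the first terms: a_1 = 11, a_2 = 34, a_3 = 268. This suggests a_m = (-2)^(m + 1) + 7·6^(m - 1).
Base step (m = 1): the formula gives 11 = 11 = a_1.
Inductive step: suppose the statement holds for some j ≥ 1, so a_j = (-2)^(j + 1) + 7·6^(j - 1).
Then a_{j+1} = 6·a_j + 16·(-2)^j = 6·((-2)^(j + 1) + 7·6^(j - 1)) + 16·(-2)^j = (-2)^(j + 2) + 7·6^j = (-2)^((j+1) + 1) + 7·6^((j+1) - 1),
which is the claimed formula at m = j+1.
By induction, the statement is established for all m ≥ 1.

a_m = (-2)^(m + 1) + 7·6^(m - 1)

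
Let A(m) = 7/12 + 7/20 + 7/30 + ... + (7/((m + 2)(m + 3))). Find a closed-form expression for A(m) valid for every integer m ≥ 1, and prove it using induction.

We claim A(m) = 7m/(3(m + 3)) for all m ≥ 1.
When m = 1: A(1) = 7/12, and the closed form gives 7/12. They agree.
Inductive step: assume the claim holds for m = r, so A(r) = 7r/(3(r + 3)).
Then A(r+1) = A(r) + (7/((r + 3)(r + 4))) = (7r/(3(r + 3))) + (7/((r + 3)(r + 4))).
Simplifying, A(r+1) = 7(r + 1)/(3(r + 4)) = 7(r+1)/(3((r+1) + 3)),
which is the closed form with m = r+1.
This completes the induction.

A(m) = 7m/(3(m + 3))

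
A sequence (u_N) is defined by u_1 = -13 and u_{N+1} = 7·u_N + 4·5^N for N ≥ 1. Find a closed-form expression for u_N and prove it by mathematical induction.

Computing the first terms: u_1 = -13, u_2 = -71, u_3 = -397. This suggests u_N = -2·5^N - 3·7^(N - 1).
Base case (N = 1): the formula gives -13 = -13 = u_1.
For the inductive step, assume it holds for an arbitrary m ≥ 1, so u_m = -2·5^m - 3·7^(m - 1).
Then u_{m+1} = 7·u_m + 4·5^m = 7·(-2·5^m - 3·7^(m - 1)) + 4·5^m = -2·5^(m + 1) - 3·7^m = -2·5^(m+1) - 3·7^((m+1) - 1),
which is the claimed formula at N = m+1.
By the principle of mathematical induction, the result holds for all N ≥ 1.

u_N = -2·5^N - 3·7^(N - 1)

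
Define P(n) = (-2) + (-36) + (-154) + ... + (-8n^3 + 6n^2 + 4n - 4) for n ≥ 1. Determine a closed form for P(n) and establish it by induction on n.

We claim P(n) = -n(2n^3 + 2n^2 - 3n + 1) for all n ≥ 1.
Base step (n = 1): P(1) = -2, and the closed form gives -2. They agree.
Suppose the result is true for n = p, so P(p) = p(-2p^3 - 2p^2 + 3p - 1).
Then P(p+1) = P(p) + (-8p^3 - 18p^2 - 8p - 2) = (p(-2p^3 - 2p^2 + 3p - 1)) + (-8p^3 - 18p^2 - 8p - 2).
Simplifying, P(p+1) = -(p + 1)(2p^3 + 8p^2 + 7p + 2) = -(p+1)(2(p+1)^3 + 2(p+1)^2 - 3(p+1) + 1),
which is the closed form with n = p+1.
This completes the induction.

P(n) = -n(2n^3 + 2n^2 - 3n + 1)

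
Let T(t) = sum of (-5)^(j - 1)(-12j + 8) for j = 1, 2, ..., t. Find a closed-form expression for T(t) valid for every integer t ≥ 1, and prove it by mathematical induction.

T(t) = (-5)^t(2t - 1) + 1

We claim T(t) = (-5)^t(2t - 1) + 1 for all t ≥ 1.
When t = 1: T(1) = -4, and the closed form gives -4. They agree.
Inductive step: assume the claim holds for t = j, so T(j) = (-5)^j(2j - 1) + 1.
Then T(j+1) = T(j) + ((-5)^j(-12j - 4)) = ((-5)^j(2j - 1) + 1) + ((-5)^j(-12j - 4)).
Simplifying, T(j+1) = -10(-5)^j·j - 5(-5)^j + 1 = (-5)^(j+1)(2(j+1) - 1) + 1,
which is the closed form with t = j+1.
Hence, by induction on t, the claim holds for every t ≥ 1.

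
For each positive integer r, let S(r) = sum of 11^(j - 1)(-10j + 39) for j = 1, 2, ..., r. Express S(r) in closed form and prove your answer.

S(r) = 11^r(-r + 4) - 4

We claim S(r) = 11^r(-r + 4) - 4 for all r ≥ 1.
For the base case r = 1: S(1) = 29, and the closed form gives 29. They agree.
Inductive step: suppose the statement holds for some j ≥ 1, so S(j) = 11^j(-j + 4) - 4.
Then S(j+1) = S(j) + (11^j(-10j + 29)) = (11^j(-j + 4) - 4) + (11^j(-10j + 29)).
Simplifying, S(j+1) = -11·11^j·j + 33·11^j - 4 = 11^(j+1)(-(j+1) + 4) - 4,
which is the closed form with r = j+1.
Hence, by induction on r, the claim holds for every r ≥ 1.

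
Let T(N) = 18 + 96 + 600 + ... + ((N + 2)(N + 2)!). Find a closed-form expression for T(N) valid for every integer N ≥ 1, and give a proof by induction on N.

T(N) = (N + 3)! - 6

We claim T(N) = (N + 3)! - 6 for all N ≥ 1.
For the base case N = 1: T(1) = 18, and the closed form gives 18. They agree.
For the inductive step, assume it holds for an arbitrary p ≥ 1, so T(p) = (p + 3)! - 6.
Then T(p+1) = T(p) + ((p + 3)(p + 3)!) = ((p + 3)! - 6) + ((p + 3)(p + 3)!).
Simplifying, T(p+1) = ((p+1) + 3)! - 6,
which is the closed form with N = p+1.
By induction, the statement is established for all N ≥ 1.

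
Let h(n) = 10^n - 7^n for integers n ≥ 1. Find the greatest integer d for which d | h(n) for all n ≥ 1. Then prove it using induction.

Computing the first values: h(1) = 3 and h(2) = 51; gcd(3, 51) = 3, so d ≤ 3.
We prove 3 | 10^n - 7^n for all n ≥ 1 by induction on n.
For the base case n = 1: h(1) = 3 = 3·(1), so 3 | h(1).
Inductive step: assume the claim holds for n = k, i.e. 3 | h(k). Then
10^{k+1} − 7^{k+1} = 10·10^k − 7·7^k = 10·(10^k − 7^k) + (3)·7^k. The first term is divisible by 3 by the inductive hypothesis, and the second term (3)·7^k is divisible by 3 since 3 | 3. Hence 3 | h(k+1).
By induction, the statement is established for all n ≥ 1.
Therefore the largest such d is 3.

d = 3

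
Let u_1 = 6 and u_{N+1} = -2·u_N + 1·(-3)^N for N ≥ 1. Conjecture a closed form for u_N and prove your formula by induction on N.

u_N = 3(-2)^(N - 1) - (-3)^N

Computing the first terms: u_1 = 6, u_2 = -15, u_3 = 39. This suggests u_N = 3(-2)^(N - 1) - (-3)^N.
Base case (N = 1): the formula gives 6 = 6 = u_1.
Suppose the result is true for N = j, so u_j = 3(-2)^(j - 1) - (-3)^j.
Then u_{j+1} = -2·u_j + 1·(-3)^j = -2·(3(-2)^(j - 1) - (-3)^j) + 1·(-3)^j = 3(-2)^j - (-3)^(j + 1) = 3(-2)^((j+1) - 1) - (-3)^(j+1),
which is the claimed formula at N = j+1.
By induction, the statement is established for all N ≥ 1.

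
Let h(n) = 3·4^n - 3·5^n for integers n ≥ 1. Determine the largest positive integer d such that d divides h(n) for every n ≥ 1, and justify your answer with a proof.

d = 3

Computing the first values: h(1) = -3 and h(2) = -27; gcd(-3, -27) = 3, so d ≤ 3.
We prove 3 | 3·4^n - 3·5^n for all n ≥ 1 by induction on n.
When n = 1: h(1) = -3 = 3·(-1), so 3 | h(1).
Inductive step: suppose the statement holds for some k ≥ 1, i.e. 3 | h(k). Then
h(k+1) − 5·h(k) = (3·4^(k+1) - 3·5^(k+1)) − 5·(3·4^k - 3·5^k) = (3)·4^k·(4 − 5) = (-3)·4^k. Since 3 | h(k) by the inductive hypothesis, 3 | 5·h(k); and 3 | -3 since -3 = 3·-1. Therefore 3 | h(k+1).
Hence, by induction on n, the claim holds for every n ≥ 1.
Therefore the largest such d is 3.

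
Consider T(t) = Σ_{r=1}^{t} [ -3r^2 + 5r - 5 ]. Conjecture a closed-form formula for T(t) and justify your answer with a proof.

T(t) = -t(t^2 - t + 3)

We claim T(t) = -t(t^2 - t + 3) for all t ≥ 1.
For the base case t = 1: T(1) = -3, and the closed form gives -3. They agree.
Inductive step: suppose the statement holds for some r ≥ 1, so T(r) = r(-r^2 + r - 3).
Then T(r+1) = T(r) + (5r - 3(r + 1)^2) = (r(-r^2 + r - 3)) + (5r - 3(r + 1)^2).
Simplifying, T(r+1) = -(r + 1)(r^2 + r + 3) = -(r+1)((r+1)^2 - (r+1) + 3),
which is the closed form with t = r+1.
By induction, the statement is established for all t ≥ 1.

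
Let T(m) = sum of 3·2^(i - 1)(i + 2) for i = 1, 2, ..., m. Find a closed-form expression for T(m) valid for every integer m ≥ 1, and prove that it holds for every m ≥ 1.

T(m) = 3·2^m(m + 1) - 3

We claim T(m) = 3·2^m(m + 1) - 3 for all m ≥ 1.
Base step (m = 1): T(1) = 9, and the closed form gives 9. They agree.
For the inductive step, assume it holds for an arbitrary i ≥ 1, so T(i) = 3·2^i(i + 1) - 3.
Then T(i+1) = T(i) + (3·2^i(i + 3)) = (3·2^i(i + 1) - 3) + (3·2^i(i + 3)).
Simplifying, T(i+1) = 6·2^i·i + 12·2^i - 3 = 3·2^(i+1)((i+1) + 1) - 3,
which is the closed form with m = i+1.
By induction, the statement is established for all m ≥ 1.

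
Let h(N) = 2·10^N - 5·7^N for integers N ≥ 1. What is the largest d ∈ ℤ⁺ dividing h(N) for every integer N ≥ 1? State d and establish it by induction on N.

d = 15

Computing the first values: h(1) = -15 and h(2) = -45; gcd(-15, -45) = 15, so d ≤ 15.
We prove 15 | 2·10^N - 5·7^N for all N ≥ 1 by induction on N.
Base step (N = 1): h(1) = -15 = 15·(-1), so 15 | h(1).
Inductive step: assume the claim holds for N = m, i.e. 15 | h(m). Then
h(m+1) − 10·h(m) = (2·10^(m+1) - 5·7^(m+1)) − 10·(2·10^m - 5·7^m) = (-5)·7^m·(7 − 10) = (15)·7^m. Since 15 | h(m) by the inductive hypothesis, 15 | 10·h(m); and 15 | 15 since 15 = 15·1. Therefore 15 | h(m+1).
This completes the induction.
Therefore the largest such d is 15.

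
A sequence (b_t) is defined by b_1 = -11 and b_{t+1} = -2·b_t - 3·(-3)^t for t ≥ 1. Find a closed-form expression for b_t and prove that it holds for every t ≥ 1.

Computing the first terms: b_1 = -11, b_2 = 31, b_3 = -89. This suggests b_t = (-2)^t - (-3)^(t + 1).
Base case (t = 1): the formula gives -11 = -11 = b_1.
Suppose the result is true for t = r, so b_r = (-2)^r - (-3)^(r + 1).
Then b_{r+1} = -2·b_r - 3·(-3)^r = -2·((-2)^r - (-3)^(r + 1)) - 3·(-3)^r = (-2)^(r + 1) - (-3)^(r + 2) = (-2)^(r+1) - (-3)^((r+1) + 1),
which is the claimed formula at t = r+1.
Hence, by induction on t, the claim holds for every t ≥ 1.

b_t = (-2)^t - (-3)^(t + 1)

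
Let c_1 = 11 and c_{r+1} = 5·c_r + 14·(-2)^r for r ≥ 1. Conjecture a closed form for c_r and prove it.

Computing the first terms: c_1 = 11, c_2 = 27, c_3 = 191. This suggests c_r = (-2)^(r + 1) + 7·5^(r - 1).
When r = 1: the formula gives 11 = 11 = c_1.
Suppose the result is true for r = m, so c_m = (-2)^(m + 1) + 7·5^(m - 1).
Then c_{m+1} = 5·c_m + 14·(-2)^m = 5·((-2)^(m + 1) + 7·5^(m - 1)) + 14·(-2)^m = (-2)^(m + 2) + 7·5^m = (-2)^((m+1) + 1) + 7·5^((m+1) - 1),
which is the claimed formula at r = m+1.
This completes the induction.

c_r = (-2)^(r + 1) + 7·5^(r - 1)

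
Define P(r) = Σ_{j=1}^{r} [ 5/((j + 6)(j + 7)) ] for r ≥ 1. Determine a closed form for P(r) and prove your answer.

We claim P(r) = 5r/(7(r + 7)) for all r ≥ 1.
For the base case r = 1: P(1) = 5/56, and the closed form gives 5/56. They agree.
Inductive step: suppose the statement holds for some j ≥ 1, so P(j) = 5j/(7(j + 7)).
Then P(j+1) = P(j) + (5/((j + 7)(j + 8))) = (5j/(7(j + 7))) + (5/((j + 7)(j + 8))).
Simplifying, P(j+1) = 5(j + 1)/(7(j + 8)) = 5(j+1)/(7((j+1) + 7)),
which is the closed form with r = j+1.
By the principle of mathematical induction, the result holds for all r ≥ 1.

P(r) = 5r/(7(r + 7))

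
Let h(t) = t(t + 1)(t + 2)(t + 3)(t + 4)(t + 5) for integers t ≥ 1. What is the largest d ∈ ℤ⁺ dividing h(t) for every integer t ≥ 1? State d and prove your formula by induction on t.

d = 720

Computing the first values: h(1) = 720 and h(2) = 5040; gcd(720, 5040) = 720, so d ≤ 720.
We prove 720 | t(t + 1)(t + 2)(t + 3)(t + 4)(t + 5) for all t ≥ 1 by induction on t.
When t = 1: h(1) = 720 = 720·(1), so 720 | h(1).
Inductive step: assume the claim holds for t = r, i.e. 720 | h(r). Then
h(r+1) − h(r) = (r+1)·(r+2)·(r+3)·(r+4)·(r+5)·(r+6) − r·(r+1)·(r+2)·(r+3)·(r+4)·(r+5) = (r+1)·(r+2)·(r+3)·(r+4)·(r+5)·[(r+6) − r] = 6·(r+1)·(r+2)·(r+3)·(r+4)·(r+5). The product of 5 consecutive integers is divisible by (5)! = 120, so h(r+1) − h(r) is divisible by 6·120 = 720. By the inductive hypothesis 720 | h(r), hence 720 | h(r+1).
By the principle of mathematical induction, the result holds for all t ≥ 1.
Therefore the largest such d is 720.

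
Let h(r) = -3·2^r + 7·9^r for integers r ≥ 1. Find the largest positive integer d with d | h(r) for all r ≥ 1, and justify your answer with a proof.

Computing the first values: h(1) = 57 and h(2) = 555; gcd(57, 555) = 3, so d ≤ 3.
We prove 3 | -3·2^r + 7·9^r for all r ≥ 1 by induction on r.
Base step (r = 1): h(1) = 57 = 3·(19), so 3 | h(1).
For the inductive step, assume it holds for an arbitrary p ≥ 1, i.e. 3 | h(p). Then
h(p+1) − 9·h(p) = (-3·2^(p+1) + 7·9^(p+1)) − 9·(-3·2^p + 7·9^p) = (-3)·2^p·(2 − 9) = (21)·2^p. Since 3 | h(p) by the inductive hypothesis, 3 | 9·h(p); and 3 | 21 since 21 = 3·7. Therefore 3 | h(p+1).
By induction, the statement is established for all r ≥ 1.
Therefore the largest such d is 3.

d = 3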